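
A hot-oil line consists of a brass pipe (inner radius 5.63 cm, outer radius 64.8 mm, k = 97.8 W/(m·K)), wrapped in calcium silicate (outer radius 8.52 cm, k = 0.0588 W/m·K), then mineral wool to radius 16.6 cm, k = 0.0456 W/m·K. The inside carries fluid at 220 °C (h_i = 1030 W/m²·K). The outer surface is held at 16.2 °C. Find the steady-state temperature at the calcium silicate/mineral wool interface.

T = 171 °C

Treat each layer as a resistance in series:
  R'_conv,in = 1/(2πr h) = 1/(2π·0.0563·1030) = 0.002745 m·K/W
  R'_brass = ln(0.0648/0.0563)/(2πk) = 0.1406/(2π·97.8) = 2.288×10^-4 m·K/W
  R'_calcium silicate = ln(0.0852/0.0648)/(2πk) = 0.2737/(2π·0.0588) = 0.7408 m·K/W
  R'_mineral wool = ln(0.166/0.0852)/(2πk) = 0.6670/(2π·0.0456) = 2.328 m·K/W
ΣR = 0.002745 + 2.288×10^-4 + 0.7408 + 2.328 = 3.072 m·K/W
Q' = ΔT/ΣR = (220 °C − 16.2 °C)/3.072 = 66.34 W/m
From the inner boundary to the calcium silicate/mineral wool interface, ΣR_partial = 0.7438 m·K/W.
T_interface = T_in − Q'·ΣR_partial = 220 °C − (66.34)(0.7438) = 171 °C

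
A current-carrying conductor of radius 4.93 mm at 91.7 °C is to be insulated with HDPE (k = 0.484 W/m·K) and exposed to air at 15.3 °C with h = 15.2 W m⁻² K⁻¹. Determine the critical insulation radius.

r_cr = 3.18 cm

For a cylinder, r_cr = k_ins/h = 0.484/15.2 = 0.0318 m = 3.18 cm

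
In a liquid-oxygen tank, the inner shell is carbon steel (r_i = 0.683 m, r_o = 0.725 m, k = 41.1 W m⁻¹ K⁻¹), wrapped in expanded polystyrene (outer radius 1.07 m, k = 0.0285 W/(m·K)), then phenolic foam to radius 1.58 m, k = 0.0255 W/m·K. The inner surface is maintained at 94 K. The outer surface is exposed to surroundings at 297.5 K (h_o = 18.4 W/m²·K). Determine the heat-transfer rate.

Q = 93.1 W

Treat each layer as a resistance in series:
  R_carbon steel = (1/0.683 − 1/0.725)/(4πk) = 0.08482/(4π·41.1) = 1.642×10^-4 K/W
  R_expanded polystyrene = (1/0.725 − 1/1.07)/(4πk) = 0.4447/(4π·0.0285) = 1.242 K/W
  R_phenolic foam = (1/1.07 − 1/1.58)/(4πk) = 0.3017/(4π·0.0255) = 0.9414 K/W
  R_conv,out = 1/(4πr²h) = 1/(4π·1.58²·18.4) = 0.001732 K/W
ΣR = 1.642×10^-4 + 1.242 + 0.9414 + 0.001732 = 2.185 K/W
Q = ΔT/ΣR = (94 K − 297.5 K)/2.185 = -93.1 W
(Negative Q ⇒ heat flows inward; heat gain = 93.1 W.)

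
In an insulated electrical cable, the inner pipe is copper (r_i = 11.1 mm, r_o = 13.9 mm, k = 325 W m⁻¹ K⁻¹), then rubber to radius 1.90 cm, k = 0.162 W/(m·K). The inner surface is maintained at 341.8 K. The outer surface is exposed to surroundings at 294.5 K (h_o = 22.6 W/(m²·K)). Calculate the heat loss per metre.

Q' = 69.8 W/m

Treat each layer as a resistance in series:
  R'_copper = ln(0.0139/0.0111)/(2πk) = 0.2249/(2π·325) = 1.102×10^-4 m·K/W
  R'_rubber = ln(0.0190/0.0139)/(2πk) = 0.3126/(2π·0.162) = 0.3071 m·K/W
  R'_conv,out = 1/(2πr h) = 1/(2π·0.0190·22.6) = 0.3706 m·K/W
ΣR = 1.102×10^-4 + 0.3071 + 0.3706 = 0.6778 m·K/W
Q' = ΔT/ΣR = (341.8 K − 294.5 K)/0.6778 = 69.8 W/m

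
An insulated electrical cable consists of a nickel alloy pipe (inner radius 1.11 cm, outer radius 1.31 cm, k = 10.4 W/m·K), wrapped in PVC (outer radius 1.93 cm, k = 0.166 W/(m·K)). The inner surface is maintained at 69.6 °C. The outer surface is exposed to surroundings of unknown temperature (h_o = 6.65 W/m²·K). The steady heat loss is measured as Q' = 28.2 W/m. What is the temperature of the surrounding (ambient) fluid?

T_out = 24.1 °C

Sum the resistances:
  R'_nickel alloy = ln(0.0131/0.0111)/(2πk) = 0.1657/(2π·10.4) = 0.002535 m·K/W
  R'_PVC = ln(0.0193/0.0131)/(2πk) = 0.3875/(2π·0.166) = 0.3715 m·K/W
  R'_conv,out = 1/(2πr h) = 1/(2π·0.0193·6.65) = 1.240 m·K/W
ΣR = 1.614 m·K/W
ΔT = Q'·ΣR = 28.2 × 1.614 = 45.51 K
Heat flows outward, so T_out = T_in − ΔT = 69.6 − 45.51 = 24.1 °C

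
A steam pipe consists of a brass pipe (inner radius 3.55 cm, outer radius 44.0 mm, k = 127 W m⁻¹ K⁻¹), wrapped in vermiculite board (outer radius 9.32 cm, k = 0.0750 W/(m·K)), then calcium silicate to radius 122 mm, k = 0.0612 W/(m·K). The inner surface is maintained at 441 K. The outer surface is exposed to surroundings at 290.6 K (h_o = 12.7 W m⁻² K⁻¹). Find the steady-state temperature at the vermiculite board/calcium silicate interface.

T = 341.0 K

Series thermal resistances, inner to outer:
  R'_brass = ln(0.0440/0.0355)/(2πk) = 0.2147/(2π·127) = 2.690×10^-4 m·K/W
  R'_vermiculite board = ln(0.0932/0.0440)/(2πk) = 0.7506/(2π·0.0750) = 1.593 m·K/W
  R'_calcium silicate = ln(0.122/0.0932)/(2πk) = 0.2693/(2π·0.0612) = 0.7003 m·K/W
  R'_conv,out = 1/(2πr h) = 1/(2π·0.122·12.7) = 0.1027 m·K/W
ΣR = 2.690×10^-4 + 1.593 + 0.7003 + 0.1027 = 2.396 m·K/W
Q' = ΔT/ΣR = (441 K − 290.6 K)/2.396 = 62.77 W/m
From the inner boundary to the vermiculite board/calcium silicate interface, ΣR_partial = 1.593 m·K/W.
T_interface = T_in − Q'·ΣR_partial = 441 K − (62.77)(1.593) = 341.0 K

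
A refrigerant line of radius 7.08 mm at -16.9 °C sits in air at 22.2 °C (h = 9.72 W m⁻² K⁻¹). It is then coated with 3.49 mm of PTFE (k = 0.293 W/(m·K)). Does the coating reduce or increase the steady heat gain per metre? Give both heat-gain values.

Critical radius for a cylinder: r_cr = k/h = 0.0301 m = 3.01 cm.
Outer radius after coating: r₂ = 0.00708 + 0.00349 = 0.01057 m.
Since r₁ < r_cr and r₂ ≤ r_cr, the coating moves toward the maximum at r_cr — heat gain rises.
Bare: R = 1/(2πr₁h) = 2.313 m·K/W; Q = 39.1/2.313 = 16.9 W/m.
Coated: R = R_cond + R_conv = 1.767 m·K/W; Q = 39.1/1.767 = 22.1 W/m.

increases: 16.9 → 22.1 W/m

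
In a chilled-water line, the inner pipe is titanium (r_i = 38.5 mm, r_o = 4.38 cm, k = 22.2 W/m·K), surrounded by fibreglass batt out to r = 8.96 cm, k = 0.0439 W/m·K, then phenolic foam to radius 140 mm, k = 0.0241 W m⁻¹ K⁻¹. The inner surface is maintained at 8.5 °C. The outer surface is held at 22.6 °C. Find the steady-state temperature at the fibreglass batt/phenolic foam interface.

Resistance network (inner→outer):
  R'_titanium = ln(0.0438/0.0385)/(2πk) = 0.1290/(2π·22.2) = 9.246×10^-4 m·K/W
  R'_fibreglass batt = ln(0.0896/0.0438)/(2πk) = 0.7157/(2π·0.0439) = 2.595 m·K/W
  R'_phenolic foam = ln(0.140/0.0896)/(2πk) = 0.4463/(2π·0.0241) = 2.947 m·K/W
ΣR = 9.246×10^-4 + 2.595 + 2.947 = 5.543 m·K/W
Q' = ΔT/ΣR = (8.5 °C − 22.6 °C)/5.543 = -2.544 W/m
From the inner boundary to the fibreglass batt/phenolic foam interface, ΣR_partial = 2.596 m·K/W.
T_interface = T_in − Q'·ΣR_partial = 8.5 °C − (-2.544)(2.596) = 15.1 °C

T = 15.1 °C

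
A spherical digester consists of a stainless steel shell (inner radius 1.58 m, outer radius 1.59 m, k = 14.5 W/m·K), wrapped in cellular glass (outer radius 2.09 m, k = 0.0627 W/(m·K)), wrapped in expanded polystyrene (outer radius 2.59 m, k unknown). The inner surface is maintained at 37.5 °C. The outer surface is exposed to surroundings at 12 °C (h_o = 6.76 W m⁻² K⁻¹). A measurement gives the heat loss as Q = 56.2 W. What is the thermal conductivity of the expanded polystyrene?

k = 0.0282 W/m·K

ΣR = ΔT/Q = |37.5 − 12|/56.2 = 0.4537 K/W
Known resistances:
  R_stainless steel = (1/1.58 − 1/1.59)/(4πk) = 0.003981/(4π·14.5) = 2.185×10^-5 K/W
  R_cellular glass = (1/1.59 − 1/2.09)/(4πk) = 0.1505/(4π·0.0627) = 0.1910 K/W
  R_conv,out = 1/(4πr²h) = 1/(4π·2.59²·6.76) = 0.001755 K/W
R_expanded polystyrene = ΣR − ΣR_known = 0.4537 − 0.1928 = 0.2609 K/W
(1/r₁−1/r₂)/(4πk) = 0.2609 ⇒ k = 0.09237/(4π·0.2609) = 0.0282 W/m·K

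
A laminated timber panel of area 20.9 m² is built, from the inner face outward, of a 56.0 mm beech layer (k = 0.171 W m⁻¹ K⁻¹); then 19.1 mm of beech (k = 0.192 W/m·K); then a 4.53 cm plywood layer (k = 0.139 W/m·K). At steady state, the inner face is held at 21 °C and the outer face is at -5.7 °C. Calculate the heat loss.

Q = 741 W

Resistance network (inner→outer):
  R_beech = L/(kA) = 0.0560/(0.171·20.9) = 0.01567 K/W
  R_beech = L/(kA) = 0.0191/(0.192·20.9) = 0.004760 K/W
  R_plywood = L/(kA) = 0.0453/(0.139·20.9) = 0.01559 K/W
ΣR = 0.01567 + 0.004760 + 0.01559 = 0.03602 K/W
Q = ΔT/ΣR = (21 °C − -5.7 °C)/0.03602 = 741 W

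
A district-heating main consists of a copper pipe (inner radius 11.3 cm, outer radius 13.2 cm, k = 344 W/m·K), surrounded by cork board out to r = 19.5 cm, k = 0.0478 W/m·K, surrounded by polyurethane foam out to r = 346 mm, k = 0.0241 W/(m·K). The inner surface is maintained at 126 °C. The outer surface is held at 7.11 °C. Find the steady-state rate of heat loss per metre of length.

Resistance network (inner→outer):
  R'_copper = ln(0.132/0.113)/(2πk) = 0.1554/(2π·344) = 7.190×10^-5 m·K/W
  R'_cork board = ln(0.195/0.132)/(2πk) = 0.3902/(2π·0.0478) = 1.299 m·K/W
  R'_polyurethane foam = ln(0.346/0.195)/(2πk) = 0.5734/(2π·0.0241) = 3.787 m·K/W
ΣR = 7.190×10^-5 + 1.299 + 3.787 = 5.086 m·K/W
Q' = ΔT/ΣR = (126 °C − 7.11 °C)/5.086 = 23.4 W/m

Q' = 23.4 W/m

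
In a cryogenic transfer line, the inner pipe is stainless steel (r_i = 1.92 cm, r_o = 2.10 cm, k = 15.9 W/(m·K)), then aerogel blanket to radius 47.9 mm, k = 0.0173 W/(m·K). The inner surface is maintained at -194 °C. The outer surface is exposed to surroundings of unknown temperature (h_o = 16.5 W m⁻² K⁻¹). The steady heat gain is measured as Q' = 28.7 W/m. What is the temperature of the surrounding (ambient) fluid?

Series resistances:
  R'_stainless steel = ln(0.0210/0.0192)/(2πk) = 0.08961/(2π·15.9) = 8.970×10^-4 m·K/W
  R'_aerogel blanket = ln(0.0479/0.0210)/(2πk) = 0.8246/(2π·0.0173) = 7.586 m·K/W
  R'_conv,out = 1/(2πr h) = 1/(2π·0.0479·16.5) = 0.2014 m·K/W
ΣR = 7.788 m·K/W
ΔT = Q'·ΣR = 28.7 × 7.788 = 223.5 K
Heat flows inward, so T_out = T_in + ΔT = -194 + 223.5 = 29.5 °C

T_out = 29.5 °C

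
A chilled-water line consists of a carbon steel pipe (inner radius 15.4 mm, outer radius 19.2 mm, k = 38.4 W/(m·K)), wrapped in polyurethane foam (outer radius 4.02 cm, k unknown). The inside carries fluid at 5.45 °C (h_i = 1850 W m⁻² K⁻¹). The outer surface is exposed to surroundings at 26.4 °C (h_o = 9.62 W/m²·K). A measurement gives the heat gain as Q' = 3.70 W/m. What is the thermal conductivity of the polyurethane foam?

k = 0.0224 W/m·K

ΣR = ΔT/Q' = |5.45 − 26.4|/3.70 = 5.662 m·K/W
Known resistances:
  R'_conv,in = 1/(2πr h) = 1/(2π·0.0154·1850) = 0.005586 m·K/W
  R'_carbon steel = ln(0.0192/0.0154)/(2πk) = 0.2205/(2π·38.4) = 9.141×10^-4 m·K/W
  R'_conv,out = 1/(2πr h) = 1/(2π·0.0402·9.62) = 0.4115 m·K/W
R_polyurethane foam = ΣR − ΣR_known = 5.662 − 0.4180 = 5.244 m·K/W
ln(r₂/r₁)/(2πk) = 5.244 ⇒ k = 0.7390/(2π·5.244) = 0.0224 W/m·K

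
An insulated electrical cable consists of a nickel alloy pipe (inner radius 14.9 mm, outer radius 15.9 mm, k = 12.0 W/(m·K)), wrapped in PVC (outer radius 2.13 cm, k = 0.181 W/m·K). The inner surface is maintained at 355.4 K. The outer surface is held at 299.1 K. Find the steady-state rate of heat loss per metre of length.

Resistance network (inner→outer):
  R'_nickel alloy = ln(0.0159/0.0149)/(2πk) = 0.06496/(2π·12.0) = 8.615×10^-4 m·K/W
  R'_PVC = ln(0.0213/0.0159)/(2πk) = 0.2924/(2π·0.181) = 0.2571 m·K/W
ΣR = 8.615×10^-4 + 0.2571 = 0.2580 m·K/W
Q' = ΔT/ΣR = (355.4 K − 299.1 K)/0.2580 = 218 W/m

Q' = 218 W/m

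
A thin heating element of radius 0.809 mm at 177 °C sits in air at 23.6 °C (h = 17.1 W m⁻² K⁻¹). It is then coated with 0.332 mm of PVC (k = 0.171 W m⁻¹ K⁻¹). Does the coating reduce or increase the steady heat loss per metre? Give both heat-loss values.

Critical radius for a cylinder: r_cr = k/h = 0.0100 m = 1.00 cm.
Outer radius after coating: r₂ = 8.09×10^-4 + 3.32×10^-4 = 0.001141 m.
Since r₁ < r_cr and r₂ ≤ r_cr, the coating moves toward the maximum at r_cr — heat loss rises.
Bare: R = 1/(2πr₁h) = 11.50 m·K/W; Q = 153.4/11.50 = 13.3 W/m.
Coated: R = R_cond + R_conv = 8.477 m·K/W; Q = 153.4/8.477 = 18.1 W/m.

increases: 13.3 → 18.1 W/m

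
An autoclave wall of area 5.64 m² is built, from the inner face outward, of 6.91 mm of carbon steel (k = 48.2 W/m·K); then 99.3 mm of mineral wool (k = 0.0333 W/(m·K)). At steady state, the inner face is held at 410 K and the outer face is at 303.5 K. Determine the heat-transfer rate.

Treat each layer as a resistance in series:
  R_carbon steel = L/(kA) = 0.00691/(48.2·5.64) = 2.542×10^-5 K/W
  R_mineral wool = L/(kA) = 0.0993/(0.0333·5.64) = 0.5287 K/W
ΣR = 2.542×10^-5 + 0.5287 = 0.5287 K/W
Q = ΔT/ΣR = (410 K − 303.5 K)/0.5287 = 201 W

Q = 201 W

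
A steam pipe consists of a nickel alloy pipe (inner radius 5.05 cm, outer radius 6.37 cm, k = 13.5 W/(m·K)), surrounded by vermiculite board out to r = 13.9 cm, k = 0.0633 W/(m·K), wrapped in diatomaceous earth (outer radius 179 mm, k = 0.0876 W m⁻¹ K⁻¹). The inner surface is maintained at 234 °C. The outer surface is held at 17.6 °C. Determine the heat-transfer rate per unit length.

Series thermal resistances, inner to outer:
  R'_nickel alloy = ln(0.0637/0.0505)/(2πk) = 0.2322/(2π·13.5) = 0.002738 m·K/W
  R'_vermiculite board = ln(0.139/0.0637)/(2πk) = 0.7803/(2π·0.0633) = 1.962 m·K/W
  R'_diatomaceous earth = ln(0.179/0.139)/(2πk) = 0.2529/(2π·0.0876) = 0.4595 m·K/W
ΣR = 0.002738 + 1.962 + 0.4595 = 2.424 m·K/W
Q' = ΔT/ΣR = (234 °C − 17.6 °C)/2.424 = 89.3 W/m

Q' = 89.3 W/m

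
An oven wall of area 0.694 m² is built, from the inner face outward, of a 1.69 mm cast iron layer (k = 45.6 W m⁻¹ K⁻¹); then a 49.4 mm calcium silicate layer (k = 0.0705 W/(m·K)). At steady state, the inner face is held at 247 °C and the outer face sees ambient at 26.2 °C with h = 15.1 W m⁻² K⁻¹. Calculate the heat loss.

Q = 200 W

Treat each layer as a resistance in series:
  R_cast iron = L/(kA) = 0.00169/(45.6·0.694) = 5.340×10^-5 K/W
  R_calcium silicate = L/(kA) = 0.0494/(0.0705·0.694) = 1.010 K/W
  R_conv,out = 1/(hA) = 1/(15.1·0.694) = 0.09543 K/W
ΣR = 5.340×10^-5 + 1.010 + 0.09543 = 1.105 K/W
Q = ΔT/ΣR = (247 °C − 26.2 °C)/1.105 = 200 W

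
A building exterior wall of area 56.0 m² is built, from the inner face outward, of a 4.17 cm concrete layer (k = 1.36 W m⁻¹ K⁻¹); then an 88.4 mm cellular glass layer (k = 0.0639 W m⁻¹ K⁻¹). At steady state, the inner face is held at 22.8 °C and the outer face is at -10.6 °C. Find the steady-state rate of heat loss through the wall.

Q = 1320 W

Treat each layer as a resistance in series:
  R_concrete = L/(kA) = 0.0417/(1.36·56.0) = 5.475×10^-4 K/W
  R_cellular glass = L/(kA) = 0.0884/(0.0639·56.0) = 0.02470 K/W
ΣR = 5.475×10^-4 + 0.02470 = 0.02525 K/W
Q = ΔT/ΣR = (22.8 °C − -10.6 °C)/0.02525 = 1320 W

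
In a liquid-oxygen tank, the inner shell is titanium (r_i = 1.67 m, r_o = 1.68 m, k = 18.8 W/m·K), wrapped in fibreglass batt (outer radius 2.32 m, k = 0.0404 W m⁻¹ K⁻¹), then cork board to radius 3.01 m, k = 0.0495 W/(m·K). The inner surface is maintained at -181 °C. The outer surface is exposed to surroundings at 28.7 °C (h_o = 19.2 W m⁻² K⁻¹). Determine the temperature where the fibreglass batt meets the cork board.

Treat each layer as a resistance in series:
  R_titanium = (1/1.67 − 1/1.68)/(4πk) = 0.003564/(4π·18.8) = 1.509×10^-5 K/W
  R_fibreglass batt = (1/1.68 − 1/2.32)/(4πk) = 0.1642/(4π·0.0404) = 0.3234 K/W
  R_cork board = (1/2.32 − 1/3.01)/(4πk) = 0.09881/(4π·0.0495) = 0.1588 K/W
  R_conv,out = 1/(4πr²h) = 1/(4π·3.01²·19.2) = 4.575×10^-4 K/W
ΣR = 1.509×10^-5 + 0.3234 + 0.1588 + 4.575×10^-4 = 0.4827 K/W
Q = ΔT/ΣR = (-181 °C − 28.7 °C)/0.4827 = -434.4 W
From the inner boundary to the fibreglass batt/cork board interface, ΣR_partial = 0.3234 K/W.
T_interface = T_in − Q·ΣR_partial = -181 °C − (-434.4)(0.3234) = -40.5 °C

T = -40.5 °C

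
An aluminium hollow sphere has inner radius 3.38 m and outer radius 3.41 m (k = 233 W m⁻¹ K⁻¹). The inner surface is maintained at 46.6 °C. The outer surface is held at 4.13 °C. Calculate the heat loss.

Q = 4πk·ΔT/(1/r₁ − 1/r₂) = 4π × 233 × 42.47 / (1/3.38 − 1/3.41) = 4.78×10^7 W

Q = 47800 kW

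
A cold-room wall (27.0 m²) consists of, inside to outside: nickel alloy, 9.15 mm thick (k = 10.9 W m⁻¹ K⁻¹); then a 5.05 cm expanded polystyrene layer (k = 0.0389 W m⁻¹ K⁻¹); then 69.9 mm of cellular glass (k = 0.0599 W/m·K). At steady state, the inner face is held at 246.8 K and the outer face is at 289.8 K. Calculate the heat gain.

Series thermal resistances, inner to outer:
  R_nickel alloy = L/(kA) = 0.00915/(10.9·27.0) = 3.109×10^-5 K/W
  R_expanded polystyrene = L/(kA) = 0.0505/(0.0389·27.0) = 0.04808 K/W
  R_cellular glass = L/(kA) = 0.0699/(0.0599·27.0) = 0.04322 K/W
ΣR = 3.109×10^-5 + 0.04808 + 0.04322 = 0.09133 K/W
Q = ΔT/ΣR = (246.8 K − 289.8 K)/0.09133 = -471 W
(Negative Q ⇒ heat flows inward; heat gain = 471 W.)

Q = 471 W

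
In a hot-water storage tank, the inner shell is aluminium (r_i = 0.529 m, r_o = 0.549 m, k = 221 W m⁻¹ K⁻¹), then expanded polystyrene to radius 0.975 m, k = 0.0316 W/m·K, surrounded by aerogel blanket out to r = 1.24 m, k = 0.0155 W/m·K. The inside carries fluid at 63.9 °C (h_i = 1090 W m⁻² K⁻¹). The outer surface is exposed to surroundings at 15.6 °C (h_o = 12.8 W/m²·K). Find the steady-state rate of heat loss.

Series thermal resistances, inner to outer:
  R_conv,in = 1/(4πr²h) = 1/(4π·0.529²·1090) = 2.609×10^-4 K/W
  R_aluminium = (1/0.529 − 1/0.549)/(4πk) = 0.06887/(4π·221) = 2.480×10^-5 K/W
  R_expanded polystyrene = (1/0.549 − 1/0.975)/(4πk) = 0.7959/(4π·0.0316) = 2.004 K/W
  R_aerogel blanket = (1/0.975 − 1/1.24)/(4πk) = 0.2192/(4π·0.0155) = 1.125 K/W
  R_conv,out = 1/(4πr²h) = 1/(4π·1.24²·12.8) = 0.004043 K/W
ΣR = 2.609×10^-4 + 2.480×10^-5 + 2.004 + 1.125 + 0.004043 = 3.133 K/W
Q = ΔT/ΣR = (63.9 °C − 15.6 °C)/3.133 = 15.4 W

Q = 15.4 W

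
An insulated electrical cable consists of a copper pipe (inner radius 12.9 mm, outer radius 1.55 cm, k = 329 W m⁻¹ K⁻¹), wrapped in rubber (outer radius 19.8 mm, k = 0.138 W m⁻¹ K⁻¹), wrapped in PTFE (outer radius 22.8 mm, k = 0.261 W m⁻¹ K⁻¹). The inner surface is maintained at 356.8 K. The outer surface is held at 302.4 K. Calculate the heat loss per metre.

Q' = 148 W/m

Resistance network (inner→outer):
  R'_copper = ln(0.0155/0.0129)/(2πk) = 0.1836/(2π·329) = 8.882×10^-5 m·K/W
  R'_rubber = ln(0.0198/0.0155)/(2πk) = 0.2448/(2π·0.138) = 0.2824 m·K/W
  R'_PTFE = ln(0.0228/0.0198)/(2πk) = 0.1411/(2π·0.261) = 0.08603 m·K/W
ΣR = 8.882×10^-5 + 0.2824 + 0.08603 = 0.3685 m·K/W
Q' = ΔT/ΣR = (356.8 K − 302.4 K)/0.3685 = 148 W/m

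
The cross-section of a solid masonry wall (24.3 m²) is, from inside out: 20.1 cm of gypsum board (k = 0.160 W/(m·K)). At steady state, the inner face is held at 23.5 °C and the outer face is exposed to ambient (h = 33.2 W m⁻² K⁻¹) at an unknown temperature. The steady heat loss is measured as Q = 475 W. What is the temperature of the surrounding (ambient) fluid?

Sum the resistances:
  R_gypsum board = L/(kA) = 0.201/(0.160·24.3) = 0.05170 K/W
  R_conv,out = 1/(hA) = 1/(33.2·24.3) = 0.001240 K/W
ΣR = 0.05294 K/W
ΔT = Q·ΣR = 475 × 0.05294 = 25.15 K
Heat flows outward, so T_out = T_in − ΔT = 23.5 − 25.15 = -1.65 °C

T_out = -1.65 °C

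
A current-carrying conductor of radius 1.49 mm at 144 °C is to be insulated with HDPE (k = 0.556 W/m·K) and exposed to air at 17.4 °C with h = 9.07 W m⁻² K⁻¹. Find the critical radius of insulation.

r_cr = 6.13 cm

For a cylinder, r_cr = k_ins/h = 0.556/9.07 = 0.0613 m = 6.13 cm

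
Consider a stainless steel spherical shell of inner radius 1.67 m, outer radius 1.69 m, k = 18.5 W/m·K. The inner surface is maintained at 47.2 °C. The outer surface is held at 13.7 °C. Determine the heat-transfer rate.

Q = 4πk·ΔT/(1/r₁ − 1/r₂) = 4π × 18.5 × 33.5 / (1/1.67 − 1/1.69) = 1.10×10^6 W

Q = 1100 kW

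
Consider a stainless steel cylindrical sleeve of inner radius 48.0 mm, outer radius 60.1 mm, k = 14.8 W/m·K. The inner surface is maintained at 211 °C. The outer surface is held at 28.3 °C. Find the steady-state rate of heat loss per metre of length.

Q' = 2πk·ΔT/ln(r₂/r₁) = 2π × 14.8 × 182.7 / ln(0.0601/0.0480) = 75600 W/m

Q' = 75.6 kW/m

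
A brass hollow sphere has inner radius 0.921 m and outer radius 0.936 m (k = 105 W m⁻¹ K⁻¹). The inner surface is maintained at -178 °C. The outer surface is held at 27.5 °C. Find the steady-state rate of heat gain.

Q = 15600 kW

Q = 4πk·ΔT/(1/r₁ − 1/r₂) = 4π × 105 × 205.5 / (1/0.921 − 1/0.936) = 1.56×10^7 W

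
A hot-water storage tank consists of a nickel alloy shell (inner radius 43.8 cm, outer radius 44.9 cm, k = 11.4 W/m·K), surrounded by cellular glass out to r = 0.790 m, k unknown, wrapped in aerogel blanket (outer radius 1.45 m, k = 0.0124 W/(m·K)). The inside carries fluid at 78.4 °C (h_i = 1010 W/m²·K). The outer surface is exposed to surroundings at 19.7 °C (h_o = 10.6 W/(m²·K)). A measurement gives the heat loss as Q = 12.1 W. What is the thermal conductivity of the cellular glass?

k = 0.0666 W/m·K

ΣR = ΔT/Q = |78.4 − 19.7|/12.1 = 4.851 K/W
Known resistances:
  R_conv,in = 1/(4πr²h) = 1/(4π·0.438²·1010) = 4.107×10^-4 K/W
  R_nickel alloy = (1/0.438 − 1/0.449)/(4πk) = 0.05593/(4π·11.4) = 3.904×10^-4 K/W
  R_aerogel blanket = (1/0.790 − 1/1.45)/(4πk) = 0.5762/(4π·0.0124) = 3.698 K/W
  R_conv,out = 1/(4πr²h) = 1/(4π·1.45²·10.6) = 0.003571 K/W
R_cellular glass = ΣR − ΣR_known = 4.851 − 3.702 = 1.149 K/W
(1/r₁−1/r₂)/(4πk) = 1.149 ⇒ k = 0.9613/(4π·1.149) = 0.0666 W/m·K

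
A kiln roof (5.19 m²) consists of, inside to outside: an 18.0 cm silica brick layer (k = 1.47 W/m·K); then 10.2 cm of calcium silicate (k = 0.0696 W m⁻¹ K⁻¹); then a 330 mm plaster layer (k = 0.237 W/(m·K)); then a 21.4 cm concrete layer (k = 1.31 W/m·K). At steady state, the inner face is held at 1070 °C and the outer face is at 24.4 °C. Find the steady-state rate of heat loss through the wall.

Series thermal resistances, inner to outer:
  R_silica brick = L/(kA) = 0.180/(1.47·5.19) = 0.02359 K/W
  R_calcium silicate = L/(kA) = 0.102/(0.0696·5.19) = 0.2824 K/W
  R_plaster = L/(kA) = 0.330/(0.237·5.19) = 0.2683 K/W
  R_concrete = L/(kA) = 0.214/(1.31·5.19) = 0.03148 K/W
ΣR = 0.02359 + 0.2824 + 0.2683 + 0.03148 = 0.6058 K/W
Q = ΔT/ΣR = (1070 °C − 24.4 °C)/0.6058 = 1730 W

Q = 1730 W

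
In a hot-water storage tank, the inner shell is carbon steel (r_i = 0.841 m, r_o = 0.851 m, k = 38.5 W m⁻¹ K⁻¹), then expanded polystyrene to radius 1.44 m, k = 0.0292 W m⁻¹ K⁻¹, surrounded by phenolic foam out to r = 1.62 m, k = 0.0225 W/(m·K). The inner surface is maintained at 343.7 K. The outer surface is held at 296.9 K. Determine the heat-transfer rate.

Treat each layer as a resistance in series:
  R_carbon steel = (1/0.841 − 1/0.851)/(4πk) = 0.01397/(4π·38.5) = 2.888×10^-5 K/W
  R_expanded polystyrene = (1/0.851 − 1/1.44)/(4πk) = 0.4806/(4π·0.0292) = 1.310 K/W
  R_phenolic foam = (1/1.44 − 1/1.62)/(4πk) = 0.07716/(4π·0.0225) = 0.2729 K/W
ΣR = 2.888×10^-5 + 1.310 + 0.2729 = 1.583 K/W
Q = ΔT/ΣR = (343.7 K − 296.9 K)/1.583 = 29.6 W

Q = 29.6 W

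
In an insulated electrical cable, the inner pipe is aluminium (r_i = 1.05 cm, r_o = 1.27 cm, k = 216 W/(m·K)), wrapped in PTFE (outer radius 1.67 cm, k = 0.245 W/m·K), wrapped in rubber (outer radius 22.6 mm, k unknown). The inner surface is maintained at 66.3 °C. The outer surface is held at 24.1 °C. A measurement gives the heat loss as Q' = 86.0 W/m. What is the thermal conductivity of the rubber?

k = 0.154 W/m·K

ΣR = ΔT/Q' = |66.3 − 24.1|/86.0 = 0.4907 m·K/W
Known resistances:
  R'_aluminium = ln(0.0127/0.0105)/(2πk) = 0.1902/(2π·216) = 1.402×10^-4 m·K/W
  R'_PTFE = ln(0.0167/0.0127)/(2πk) = 0.2738/(2π·0.245) = 0.1779 m·K/W
R_rubber = ΣR − ΣR_known = 0.4907 − 0.1780 = 0.3127 m·K/W
ln(r₂/r₁)/(2πk) = 0.3127 ⇒ k = 0.3025/(2π·0.3127) = 0.154 W/m·K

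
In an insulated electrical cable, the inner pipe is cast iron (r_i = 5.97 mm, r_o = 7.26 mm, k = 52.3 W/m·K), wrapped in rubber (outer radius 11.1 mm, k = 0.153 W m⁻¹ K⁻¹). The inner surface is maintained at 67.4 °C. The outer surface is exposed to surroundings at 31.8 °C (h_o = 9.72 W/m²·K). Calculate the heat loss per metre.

Series thermal resistances, inner to outer:
  R'_cast iron = ln(0.00726/0.00597)/(2πk) = 0.1956/(2π·52.3) = 5.953×10^-4 m·K/W
  R'_rubber = ln(0.0111/0.00726)/(2πk) = 0.4246/(2π·0.153) = 0.4416 m·K/W
  R'_conv,out = 1/(2πr h) = 1/(2π·0.0111·9.72) = 1.475 m·K/W
ΣR = 5.953×10^-4 + 0.4416 + 1.475 = 1.917 m·K/W
Q' = ΔT/ΣR = (67.4 °C − 31.8 °C)/1.917 = 18.6 W/m

Q' = 18.6 W/m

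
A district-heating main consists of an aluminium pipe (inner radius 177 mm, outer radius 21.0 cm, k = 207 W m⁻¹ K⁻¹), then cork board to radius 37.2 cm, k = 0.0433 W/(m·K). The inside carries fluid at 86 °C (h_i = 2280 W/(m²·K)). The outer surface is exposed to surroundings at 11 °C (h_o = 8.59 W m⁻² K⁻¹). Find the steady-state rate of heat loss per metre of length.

Series thermal resistances, inner to outer:
  R'_conv,in = 1/(2πr h) = 1/(2π·0.177·2280) = 3.944×10^-4 m·K/W
  R'_aluminium = ln(0.210/0.177)/(2πk) = 0.1710/(2π·207) = 1.314×10^-4 m·K/W
  R'_cork board = ln(0.372/0.210)/(2πk) = 0.5718/(2π·0.0433) = 2.102 m·K/W
  R'_conv,out = 1/(2πr h) = 1/(2π·0.372·8.59) = 0.04981 m·K/W
ΣR = 3.944×10^-4 + 1.314×10^-4 + 2.102 + 0.04981 = 2.152 m·K/W
Q' = ΔT/ΣR = (86 °C − 11 °C)/2.152 = 34.9 W/m

Q' = 34.9 W/m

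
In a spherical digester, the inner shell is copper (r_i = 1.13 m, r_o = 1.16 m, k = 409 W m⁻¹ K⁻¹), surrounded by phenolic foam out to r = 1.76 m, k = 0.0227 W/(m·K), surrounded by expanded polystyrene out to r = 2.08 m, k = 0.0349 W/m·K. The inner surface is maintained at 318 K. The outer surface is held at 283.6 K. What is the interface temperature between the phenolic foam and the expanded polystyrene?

T = 289.2 K

Treat each layer as a resistance in series:
  R_copper = (1/1.13 − 1/1.16)/(4πk) = 0.02289/(4π·409) = 4.453×10^-6 K/W
  R_phenolic foam = (1/1.16 − 1/1.76)/(4πk) = 0.2939/(4π·0.0227) = 1.030 K/W
  R_expanded polystyrene = (1/1.76 − 1/2.08)/(4πk) = 0.08741/(4π·0.0349) = 0.1993 K/W
ΣR = 4.453×10^-6 + 1.030 + 0.1993 = 1.229 K/W
Q = ΔT/ΣR = (318 K − 283.6 K)/1.229 = 27.99 W
From the inner boundary to the phenolic foam/expanded polystyrene interface, ΣR_partial = 1.030 K/W.
T_interface = T_in − Q·ΣR_partial = 318 K − (27.99)(1.030) = 289.2 K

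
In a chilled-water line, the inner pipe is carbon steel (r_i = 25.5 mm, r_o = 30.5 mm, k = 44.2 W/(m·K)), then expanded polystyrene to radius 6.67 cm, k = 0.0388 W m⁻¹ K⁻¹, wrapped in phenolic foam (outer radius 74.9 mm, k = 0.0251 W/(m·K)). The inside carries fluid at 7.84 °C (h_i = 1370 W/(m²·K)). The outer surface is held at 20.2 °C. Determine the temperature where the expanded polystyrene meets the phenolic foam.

T = 17.9 °C

Series thermal resistances, inner to outer:
  R'_conv,in = 1/(2πr h) = 1/(2π·0.0255·1370) = 0.004556 m·K/W
  R'_carbon steel = ln(0.0305/0.0255)/(2πk) = 0.1790/(2π·44.2) = 6.447×10^-4 m·K/W
  R'_expanded polystyrene = ln(0.0667/0.0305)/(2πk) = 0.7825/(2π·0.0388) = 3.210 m·K/W
  R'_phenolic foam = ln(0.0749/0.0667)/(2πk) = 0.1159/(2π·0.0251) = 0.7352 m·K/W
ΣR = 0.004556 + 6.447×10^-4 + 3.210 + 0.7352 = 3.950 m·K/W
Q' = ΔT/ΣR = (7.84 °C − 20.2 °C)/3.950 = -3.129 W/m
From the inner boundary to the expanded polystyrene/phenolic foam interface, ΣR_partial = 3.215 m·K/W.
T_interface = T_in − Q'·ΣR_partial = 7.84 °C − (-3.129)(3.215) = 17.9 °C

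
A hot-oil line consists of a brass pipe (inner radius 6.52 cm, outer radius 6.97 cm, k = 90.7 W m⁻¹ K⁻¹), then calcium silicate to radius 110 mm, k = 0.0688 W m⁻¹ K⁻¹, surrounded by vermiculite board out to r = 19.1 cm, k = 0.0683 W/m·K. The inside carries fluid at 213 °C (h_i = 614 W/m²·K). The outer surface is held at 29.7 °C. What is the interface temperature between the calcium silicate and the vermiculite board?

Treat each layer as a resistance in series:
  R'_conv,in = 1/(2πr h) = 1/(2π·0.0652·614) = 0.003976 m·K/W
  R'_brass = ln(0.0697/0.0652)/(2πk) = 0.06674/(2π·90.7) = 1.171×10^-4 m·K/W
  R'_calcium silicate = ln(0.110/0.0697)/(2πk) = 0.4563/(2π·0.0688) = 1.056 m·K/W
  R'_vermiculite board = ln(0.191/0.110)/(2πk) = 0.5518/(2π·0.0683) = 1.286 m·K/W
ΣR = 0.003976 + 1.171×10^-4 + 1.056 + 1.286 = 2.346 m·K/W
Q' = ΔT/ΣR = (213 °C − 29.7 °C)/2.346 = 78.13 W/m
From the inner boundary to the calcium silicate/vermiculite board interface, ΣR_partial = 1.060 m·K/W.
T_interface = T_in − Q'·ΣR_partial = 213 °C − (78.13)(1.060) = 130 °C

T = 130 °C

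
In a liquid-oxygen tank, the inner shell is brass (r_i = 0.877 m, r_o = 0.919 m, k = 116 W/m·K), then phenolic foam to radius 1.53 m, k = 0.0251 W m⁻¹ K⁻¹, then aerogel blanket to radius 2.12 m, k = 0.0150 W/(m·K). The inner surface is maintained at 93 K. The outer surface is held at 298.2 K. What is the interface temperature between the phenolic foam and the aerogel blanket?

T = 213.7 K

Resistance network (inner→outer):
  R_brass = (1/0.877 − 1/0.919)/(4πk) = 0.05211/(4π·116) = 3.575×10^-5 K/W
  R_phenolic foam = (1/0.919 − 1/1.53)/(4πk) = 0.4345/(4π·0.0251) = 1.378 K/W
  R_aerogel blanket = (1/1.53 − 1/2.12)/(4πk) = 0.1819/(4π·0.0150) = 0.9650 K/W
ΣR = 3.575×10^-5 + 1.378 + 0.9650 = 2.343 K/W
Q = ΔT/ΣR = (93 K − 298.2 K)/2.343 = -87.58 W
From the inner boundary to the phenolic foam/aerogel blanket interface, ΣR_partial = 1.378 K/W.
T_interface = T_in − Q·ΣR_partial = 93 K − (-87.58)(1.378) = 213.7 K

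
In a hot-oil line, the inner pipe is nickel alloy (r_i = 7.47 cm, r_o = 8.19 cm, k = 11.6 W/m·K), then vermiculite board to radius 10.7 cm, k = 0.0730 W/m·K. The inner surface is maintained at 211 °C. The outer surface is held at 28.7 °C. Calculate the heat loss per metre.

Q' = 312 W/m

Resistance network (inner→outer):
  R'_nickel alloy = ln(0.0819/0.0747)/(2πk) = 0.09202/(2π·11.6) = 0.001263 m·K/W
  R'_vermiculite board = ln(0.107/0.0819)/(2πk) = 0.2673/(2π·0.0730) = 0.5828 m·K/W
ΣR = 0.001263 + 0.5828 = 0.5841 m·K/W
Q' = ΔT/ΣR = (211 °C − 28.7 °C)/0.5841 = 312 W/m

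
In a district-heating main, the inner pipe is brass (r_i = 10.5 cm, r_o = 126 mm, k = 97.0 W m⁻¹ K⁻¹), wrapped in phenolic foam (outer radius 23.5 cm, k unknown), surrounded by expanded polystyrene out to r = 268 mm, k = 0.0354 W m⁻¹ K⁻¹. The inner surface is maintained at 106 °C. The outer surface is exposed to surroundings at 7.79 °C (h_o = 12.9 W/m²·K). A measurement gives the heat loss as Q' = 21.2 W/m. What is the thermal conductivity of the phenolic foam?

k = 0.0248 W/m·K

ΣR = ΔT/Q' = |106 − 7.79|/21.2 = 4.633 m·K/W
Known resistances:
  R'_brass = ln(0.126/0.105)/(2πk) = 0.1823/(2π·97.0) = 2.991×10^-4 m·K/W
  R'_expanded polystyrene = ln(0.268/0.235)/(2πk) = 0.1314/(2π·0.0354) = 0.5908 m·K/W
  R'_conv,out = 1/(2πr h) = 1/(2π·0.268·12.9) = 0.04604 m·K/W
R_phenolic foam = ΣR − ΣR_known = 4.633 − 0.6371 = 3.996 m·K/W
ln(r₂/r₁)/(2πk) = 3.996 ⇒ k = 0.6233/(2π·3.996) = 0.0248 W/m·K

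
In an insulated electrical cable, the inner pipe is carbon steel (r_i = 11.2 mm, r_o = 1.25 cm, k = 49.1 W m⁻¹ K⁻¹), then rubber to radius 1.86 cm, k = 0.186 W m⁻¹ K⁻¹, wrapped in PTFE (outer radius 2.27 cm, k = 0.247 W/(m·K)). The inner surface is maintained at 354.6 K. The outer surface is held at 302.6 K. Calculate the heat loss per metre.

Q' = 111 W/m

Series thermal resistances, inner to outer:
  R'_carbon steel = ln(0.0125/0.0112)/(2πk) = 0.1098/(2π·49.1) = 3.560×10^-4 m·K/W
  R'_rubber = ln(0.0186/0.0125)/(2πk) = 0.3974/(2π·0.186) = 0.3401 m·K/W
  R'_PTFE = ln(0.0227/0.0186)/(2πk) = 0.1992/(2π·0.247) = 0.1284 m·K/W
ΣR = 3.560×10^-4 + 0.3401 + 0.1284 = 0.4689 m·K/W
Q' = ΔT/ΣR = (354.6 K − 302.6 K)/0.4689 = 111 W/m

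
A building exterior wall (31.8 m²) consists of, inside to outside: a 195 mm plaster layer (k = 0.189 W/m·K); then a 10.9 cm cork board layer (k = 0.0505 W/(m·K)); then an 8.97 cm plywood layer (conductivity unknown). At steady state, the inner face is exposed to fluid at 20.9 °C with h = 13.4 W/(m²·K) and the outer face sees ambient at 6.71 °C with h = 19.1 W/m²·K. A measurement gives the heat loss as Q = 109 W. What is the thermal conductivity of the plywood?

ΣR = ΔT/Q = |20.9 − 6.71|/109 = 0.1302 K/W
Known resistances:
  R_conv,in = 1/(hA) = 1/(13.4·31.8) = 0.002347 K/W
  R_plaster = L/(kA) = 0.195/(0.189·31.8) = 0.03244 K/W
  R_cork board = L/(kA) = 0.109/(0.0505·31.8) = 0.06787 K/W
  R_conv,out = 1/(hA) = 1/(19.1·31.8) = 0.001646 K/W
R_plywood = ΣR − ΣR_known = 0.1302 − 0.1043 = 0.02590 K/W
L/(kA) = 0.02590 ⇒ k = 0.0897/(0.02590·31.8) = 0.109 W/m·K

k = 0.109 W/m·K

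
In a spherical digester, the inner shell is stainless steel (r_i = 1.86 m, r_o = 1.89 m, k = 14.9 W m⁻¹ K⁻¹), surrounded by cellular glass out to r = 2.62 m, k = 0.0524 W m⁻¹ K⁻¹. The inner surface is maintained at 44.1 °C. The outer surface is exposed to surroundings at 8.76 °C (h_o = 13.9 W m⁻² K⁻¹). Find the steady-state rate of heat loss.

Series thermal resistances, inner to outer:
  R_stainless steel = (1/1.86 − 1/1.89)/(4πk) = 0.008534/(4π·14.9) = 4.558×10^-5 K/W
  R_cellular glass = (1/1.89 − 1/2.62)/(4πk) = 0.1474/(4π·0.0524) = 0.2239 K/W
  R_conv,out = 1/(4πr²h) = 1/(4π·2.62²·13.9) = 8.340×10^-4 K/W
ΣR = 4.558×10^-5 + 0.2239 + 8.340×10^-4 = 0.2248 K/W
Q = ΔT/ΣR = (44.1 °C − 8.76 °C)/0.2248 = 157 W

Q = 157 W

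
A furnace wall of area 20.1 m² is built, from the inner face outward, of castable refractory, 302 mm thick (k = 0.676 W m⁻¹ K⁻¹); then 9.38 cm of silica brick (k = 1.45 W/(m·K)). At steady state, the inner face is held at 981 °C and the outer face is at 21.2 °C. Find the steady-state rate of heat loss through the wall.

Q = 37.7 kW

Treat each layer as a resistance in series:
  R_castable refractory = L/(kA) = 0.302/(0.676·20.1) = 0.02223 K/W
  R_silica brick = L/(kA) = 0.0938/(1.45·20.1) = 0.003218 K/W
ΣR = 0.02223 + 0.003218 = 0.02545 K/W
Q = ΔT/ΣR = (981 °C − 21.2 °C)/0.02545 = 37700 W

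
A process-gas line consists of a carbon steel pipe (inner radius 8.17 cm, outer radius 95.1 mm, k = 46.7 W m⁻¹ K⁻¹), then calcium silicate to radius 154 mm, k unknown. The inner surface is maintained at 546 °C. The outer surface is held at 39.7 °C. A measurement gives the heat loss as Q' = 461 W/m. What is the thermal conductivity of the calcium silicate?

k = 0.0699 W/m·K

ΣR = ΔT/Q' = |546 − 39.7|/461 = 1.098 m·K/W
Known resistances:
  R'_carbon steel = ln(0.0951/0.0817)/(2πk) = 0.1519/(2π·46.7) = 5.176×10^-4 m·K/W
R_calcium silicate = ΣR − ΣR_known = 1.098 − 5.176×10^-4 = 1.097 m·K/W
ln(r₂/r₁)/(2πk) = 1.097 ⇒ k = 0.4820/(2π·1.097) = 0.0699 W/m·K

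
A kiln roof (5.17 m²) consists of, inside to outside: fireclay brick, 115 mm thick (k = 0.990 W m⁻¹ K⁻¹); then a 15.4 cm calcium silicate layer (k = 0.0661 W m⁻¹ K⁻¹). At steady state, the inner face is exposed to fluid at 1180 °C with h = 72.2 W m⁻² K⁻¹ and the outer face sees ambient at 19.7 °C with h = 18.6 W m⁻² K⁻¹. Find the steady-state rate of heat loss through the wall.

Q = 2390 W

Resistance network (inner→outer):
  R_conv,in = 1/(hA) = 1/(72.2·5.17) = 0.002679 K/W
  R_fireclay brick = L/(kA) = 0.115/(0.990·5.17) = 0.02247 K/W
  R_calcium silicate = L/(kA) = 0.154/(0.0661·5.17) = 0.4506 K/W
  R_conv,out = 1/(hA) = 1/(18.6·5.17) = 0.01040 K/W
ΣR = 0.002679 + 0.02247 + 0.4506 + 0.01040 = 0.4861 K/W
Q = ΔT/ΣR = (1180 °C − 19.7 °C)/0.4861 = 2390 W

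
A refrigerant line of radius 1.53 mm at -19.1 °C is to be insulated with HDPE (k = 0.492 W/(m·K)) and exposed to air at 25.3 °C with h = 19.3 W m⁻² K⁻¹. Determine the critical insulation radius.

For a cylinder, r_cr = k_ins/h = 0.492/19.3 = 0.0255 m = 2.55 cm

r_cr = 2.55 cm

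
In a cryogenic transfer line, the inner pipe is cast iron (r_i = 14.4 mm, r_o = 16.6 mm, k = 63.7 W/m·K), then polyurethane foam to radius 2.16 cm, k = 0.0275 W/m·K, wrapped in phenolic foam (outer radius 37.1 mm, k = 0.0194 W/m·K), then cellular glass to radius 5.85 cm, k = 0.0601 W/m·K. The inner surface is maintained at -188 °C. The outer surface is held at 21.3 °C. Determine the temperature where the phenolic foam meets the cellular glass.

Resistance network (inner→outer):
  R'_cast iron = ln(0.0166/0.0144)/(2πk) = 0.1422/(2π·63.7) = 3.552×10^-4 m·K/W
  R'_polyurethane foam = ln(0.0216/0.0166)/(2πk) = 0.2633/(2π·0.0275) = 1.524 m·K/W
  R'_phenolic foam = ln(0.0371/0.0216)/(2πk) = 0.5409/(2π·0.0194) = 4.438 m·K/W
  R'_cellular glass = ln(0.0585/0.0371)/(2πk) = 0.4554/(2π·0.0601) = 1.206 m·K/W
ΣR = 3.552×10^-4 + 1.524 + 4.438 + 1.206 = 7.168 m·K/W
Q' = ΔT/ΣR = (-188 °C − 21.3 °C)/7.168 = -29.20 W/m
From the inner boundary to the phenolic foam/cellular glass interface, ΣR_partial = 5.962 m·K/W.
T_interface = T_in − Q'·ΣR_partial = -188 °C − (-29.20)(5.962) = -13.9 °C

T = -13.9 °C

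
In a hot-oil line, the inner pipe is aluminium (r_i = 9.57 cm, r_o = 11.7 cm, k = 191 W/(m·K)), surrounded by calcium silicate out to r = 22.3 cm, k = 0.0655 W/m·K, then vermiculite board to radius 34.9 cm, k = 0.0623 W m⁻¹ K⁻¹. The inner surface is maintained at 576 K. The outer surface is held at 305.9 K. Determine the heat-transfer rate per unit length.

Q' = 99.6 W/m

Resistance network (inner→outer):
  R'_aluminium = ln(0.117/0.0957)/(2πk) = 0.2010/(2π·191) = 1.675×10^-4 m·K/W
  R'_calcium silicate = ln(0.223/0.117)/(2πk) = 0.6450/(2π·0.0655) = 1.567 m·K/W
  R'_vermiculite board = ln(0.349/0.223)/(2πk) = 0.4479/(2π·0.0623) = 1.144 m·K/W
ΣR = 1.675×10^-4 + 1.567 + 1.144 = 2.711 m·K/W
Q' = ΔT/ΣR = (576 K − 305.9 K)/2.711 = 99.6 W/m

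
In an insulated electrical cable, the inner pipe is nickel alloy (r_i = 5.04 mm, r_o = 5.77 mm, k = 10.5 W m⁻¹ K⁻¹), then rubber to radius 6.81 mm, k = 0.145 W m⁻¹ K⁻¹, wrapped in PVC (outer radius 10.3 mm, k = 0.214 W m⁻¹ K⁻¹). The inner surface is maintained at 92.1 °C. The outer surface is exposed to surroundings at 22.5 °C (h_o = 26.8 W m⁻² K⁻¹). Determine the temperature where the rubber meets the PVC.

Series thermal resistances, inner to outer:
  R'_nickel alloy = ln(0.00577/0.00504)/(2πk) = 0.1353/(2π·10.5) = 0.002050 m·K/W
  R'_rubber = ln(0.00681/0.00577)/(2πk) = 0.1657/(2π·0.145) = 0.1819 m·K/W
  R'_PVC = ln(0.0103/0.00681)/(2πk) = 0.4138/(2π·0.214) = 0.3077 m·K/W
  R'_conv,out = 1/(2πr h) = 1/(2π·0.0103·26.8) = 0.5766 m·K/W
ΣR = 0.002050 + 0.1819 + 0.3077 + 0.5766 = 1.068 m·K/W
Q' = ΔT/ΣR = (92.1 °C − 22.5 °C)/1.068 = 65.17 W/m
From the inner boundary to the rubber/PVC interface, ΣR_partial = 0.1840 m·K/W.
T_interface = T_in − Q'·ΣR_partial = 92.1 °C − (65.17)(0.1840) = 80.1 °C

T = 80.1 °C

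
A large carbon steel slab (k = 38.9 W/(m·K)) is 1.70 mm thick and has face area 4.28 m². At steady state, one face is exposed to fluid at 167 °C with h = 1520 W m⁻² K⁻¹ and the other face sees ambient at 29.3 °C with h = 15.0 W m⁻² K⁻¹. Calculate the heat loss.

Q = 8.75 kW

Series thermal resistances, inner to outer:
  R_conv,in = 1/(hA) = 1/(1520·4.28) = 1.537×10^-4 K/W
  R_carbon steel = L/(kA) = 0.00170/(38.9·4.28) = 1.021×10^-5 K/W
  R_conv,out = 1/(hA) = 1/(15.0·4.28) = 0.01558 K/W
ΣR = 1.537×10^-4 + 1.021×10^-5 + 0.01558 = 0.01574 K/W
Q = ΔT/ΣR = (167 °C − 29.3 °C)/0.01574 = 8750 W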